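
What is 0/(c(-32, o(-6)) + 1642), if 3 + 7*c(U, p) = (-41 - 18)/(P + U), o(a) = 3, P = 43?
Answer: 0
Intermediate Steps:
c(U, p) = -3/7 - 59/(7*(43 + U)) (c(U, p) = -3/7 + ((-41 - 18)/(43 + U))/7 = -3/7 + (-59/(43 + U))/7 = -3/7 - 59/(7*(43 + U)))
0/(c(-32, o(-6)) + 1642) = 0/((-188 - 3*(-32))/(7*(43 - 32)) + 1642) = 0/((⅐)*(-188 + 96)/11 + 1642) = 0/((⅐)*(1/11)*(-92) + 1642) = 0/(-92/77 + 1642) = 0/(126342/77) = 0*(77/126342) = 0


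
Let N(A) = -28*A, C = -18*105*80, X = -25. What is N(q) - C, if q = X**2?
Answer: 133700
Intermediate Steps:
q = 625 (q = (-25)**2 = 625)
C = -151200 (C = -1890*80 = -151200)
N(q) - C = -28*625 - 1*(-151200) = -17500 + 151200 = 133700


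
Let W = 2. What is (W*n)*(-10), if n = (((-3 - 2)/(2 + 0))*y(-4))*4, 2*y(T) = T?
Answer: -400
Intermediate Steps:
y(T) = T/2
n = 20 (n = (((-3 - 2)/(2 + 0))*((½)*(-4)))*4 = (-5/2*(-2))*4 = (-5*½*(-2))*4 = -5/2*(-2)*4 = 5*4 = 20)
(W*n)*(-10) = (2*20)*(-10) = 40*(-10) = -400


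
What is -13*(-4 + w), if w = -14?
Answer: 234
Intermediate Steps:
-13*(-4 + w) = -13*(-4 - 14) = -13*(-18) = 234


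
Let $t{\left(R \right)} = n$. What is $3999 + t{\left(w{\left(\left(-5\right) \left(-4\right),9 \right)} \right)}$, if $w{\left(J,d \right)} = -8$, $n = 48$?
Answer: $4047$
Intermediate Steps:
$t{\left(R \right)} = 48$
$3999 + t{\left(w{\left(\left(-5\right) \left(-4\right),9 \right)} \right)} = 3999 + 48 = 4047$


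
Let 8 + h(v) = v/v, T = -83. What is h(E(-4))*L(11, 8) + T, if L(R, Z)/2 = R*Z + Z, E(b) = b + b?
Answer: -1427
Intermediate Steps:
E(b) = 2*b
L(R, Z) = 2*Z + 2*R*Z (L(R, Z) = 2*(R*Z + Z) = 2*(Z + R*Z) = 2*Z + 2*R*Z)
h(v) = -7 (h(v) = -8 + v/v = -8 + 1 = -7)
h(E(-4))*L(11, 8) + T = -14*8*(1 + 11) - 83 = -14*8*12 - 83 = -7*192 - 83 = -1344 - 83 = -1427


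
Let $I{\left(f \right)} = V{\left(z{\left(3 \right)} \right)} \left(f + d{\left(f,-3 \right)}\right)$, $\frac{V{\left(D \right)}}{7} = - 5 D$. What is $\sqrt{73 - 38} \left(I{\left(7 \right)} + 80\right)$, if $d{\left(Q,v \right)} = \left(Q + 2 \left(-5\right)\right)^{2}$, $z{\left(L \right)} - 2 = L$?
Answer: $- 2720 \sqrt{35} \approx -16092.0$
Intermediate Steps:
$z{\left(L \right)} = 2 + L$
$V{\left(D \right)} = - 35 D$ ($V{\left(D \right)} = 7 \left(- 5 D\right) = - 35 D$)
$d{\left(Q,v \right)} = \left(-10 + Q\right)^{2}$ ($d{\left(Q,v \right)} = \left(Q - 10\right)^{2} = \left(-10 + Q\right)^{2}$)
$I{\left(f \right)} = - 175 f - 175 \left(-10 + f\right)^{2}$ ($I{\left(f \right)} = - 35 \left(2 + 3\right) \left(f + \left(-10 + f\right)^{2}\right) = \left(-35\right) 5 \left(f + \left(-10 + f\right)^{2}\right) = - 175 \left(f + \left(-10 + f\right)^{2}\right) = - 175 f - 175 \left(-10 + f\right)^{2}$)
$\sqrt{73 - 38} \left(I{\left(7 \right)} + 80\right) = \sqrt{73 - 38} \left(\left(\left(-175\right) 7 - 175 \left(-10 + 7\right)^{2}\right) + 80\right) = \sqrt{35} \left(\left(-1225 - 175 \left(-3\right)^{2}\right) + 80\right) = \sqrt{35} \left(\left(-1225 - 1575\right) + 80\right) = \sqrt{35} \left(-2800 + 80\right) = \sqrt{35} \left(-2720\right) = - 2720 \sqrt{35}$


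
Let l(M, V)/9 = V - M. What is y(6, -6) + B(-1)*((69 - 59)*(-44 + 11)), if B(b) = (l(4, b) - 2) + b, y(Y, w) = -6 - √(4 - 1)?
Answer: 15834 - √3 ≈ 15832.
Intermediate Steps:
l(M, V) = -9*M + 9*V (l(M, V) = 9*(V - M) = -9*M + 9*V)
y(Y, w) = -6 - √3
B(b) = -38 + 10*b (B(b) = ((-9*4 + 9*b) - 2) + b = ((-36 + 9*b) - 2) + b = (-38 + 9*b) + b = -38 + 10*b)
y(6, -6) + B(-1)*((69 - 59)*(-44 + 11)) = (-6 - √3) + (-38 + 10*(-1))*((69 - 59)*(-44 + 11)) = (-6 - √3) + (-38 - 10)*(10*(-33)) = (-6 - √3) - 48*(-330) = (-6 - √3) + 15840 = 15834 - √3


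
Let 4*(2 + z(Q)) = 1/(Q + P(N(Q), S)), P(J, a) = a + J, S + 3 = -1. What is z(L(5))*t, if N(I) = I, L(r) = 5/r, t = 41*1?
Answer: -697/8 ≈ -87.125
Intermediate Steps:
t = 41
S = -4 (S = -3 - 1 = -4)
P(J, a) = J + a
z(Q) = -2 + 1/(4*(-4 + 2*Q)) (z(Q) = -2 + 1/(4*(Q + (Q - 4))) = -2 + 1/(4*(Q + (-4 + Q))) = -2 + 1/(4*(-4 + 2*Q)))
z(L(5))*t = ((33 - 80/5)/(8*(-2 + 5/5)))*41 = ((33 - 80/5)/(8*(-2 + 5*(⅕))))*41 = ((33 - 16*1)/(8*(-2 + 1)))*41 = ((⅛)*(33 - 16)/(-1))*41 = ((⅛)*(-1)*17)*41 = -17/8*41 = -697/8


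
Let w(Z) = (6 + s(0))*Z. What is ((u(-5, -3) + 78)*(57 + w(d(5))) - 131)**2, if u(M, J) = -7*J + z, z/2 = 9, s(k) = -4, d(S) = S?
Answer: 59413264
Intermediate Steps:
z = 18 (z = 2*9 = 18)
u(M, J) = 18 - 7*J (u(M, J) = -7*J + 18 = 18 - 7*J)
w(Z) = 2*Z (w(Z) = (6 - 4)*Z = 2*Z)
((u(-5, -3) + 78)*(57 + w(d(5))) - 131)**2 = (((18 - 7*(-3)) + 78)*(57 + 2*5) - 131)**2 = (((18 + 21) + 78)*(57 + 10) - 131)**2 = ((39 + 78)*67 - 131)**2 = (117*67 - 131)**2 = (7839 - 131)**2 = 7708**2 = 59413264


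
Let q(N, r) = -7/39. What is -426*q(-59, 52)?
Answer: 994/13 ≈ 76.462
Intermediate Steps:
q(N, r) = -7/39 (q(N, r) = -7*1/39 = -7/39)
-426*q(-59, 52) = -426*(-7/39) = 994/13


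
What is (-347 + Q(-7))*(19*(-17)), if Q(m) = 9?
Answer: 109174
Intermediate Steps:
(-347 + Q(-7))*(19*(-17)) = (-347 + 9)*(19*(-17)) = -338*(-323) = 109174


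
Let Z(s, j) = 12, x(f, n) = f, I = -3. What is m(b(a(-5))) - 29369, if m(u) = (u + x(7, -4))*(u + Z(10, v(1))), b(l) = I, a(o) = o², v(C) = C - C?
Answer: -29333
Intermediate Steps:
v(C) = 0
b(l) = -3
m(u) = (7 + u)*(12 + u) (m(u) = (u + 7)*(u + 12) = (7 + u)*(12 + u))
m(b(a(-5))) - 29369 = (84 + (-3)² + 19*(-3)) - 29369 = (84 + 9 - 57) - 29369 = 36 - 29369 = -29333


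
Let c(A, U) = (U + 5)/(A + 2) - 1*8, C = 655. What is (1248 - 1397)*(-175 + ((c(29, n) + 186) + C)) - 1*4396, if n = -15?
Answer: -3174088/31 ≈ -1.0239e+5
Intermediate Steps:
c(A, U) = -8 + (5 + U)/(2 + A) (c(A, U) = (5 + U)/(2 + A) - 8 = -8 + (5 + U)/(2 + A))
(1248 - 1397)*(-175 + ((c(29, n) + 186) + C)) - 1*4396 = (1248 - 1397)*(-175 + (((-11 - 15 - 8*29)/(2 + 29) + 186) + 655)) - 1*4396 = -149*(-175 + (((-11 - 15 - 232)/31 + 186) + 655)) - 4396 = -149*(-175 + (((1/31)*(-258) + 186) + 655)) - 4396 = -149*(-175 + ((-258/31 + 186) + 655)) - 4396 = -149*(-175 + (5508/31 + 655)) - 4396 = -149*(-175 + 25813/31) - 4396 = -149*20388/31 - 4396 = -3037812/31 - 4396 = -3174088/31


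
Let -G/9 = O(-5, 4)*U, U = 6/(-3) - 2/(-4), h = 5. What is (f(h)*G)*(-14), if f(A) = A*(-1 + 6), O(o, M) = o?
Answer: 23625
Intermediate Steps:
U = -3/2 (U = 6*(-1/3) - 2*(-1/4) = -2 + 1/2 = -3/2 ≈ -1.5000)
f(A) = 5*A (f(A) = A*5 = 5*A)
G = -135/2 (G = -(-45)*(-3)/2 = -9*15/2 = -135/2 ≈ -67.500)
(f(h)*G)*(-14) = ((5*5)*(-135/2))*(-14) = (25*(-135/2))*(-14) = -3375/2*(-14) = 23625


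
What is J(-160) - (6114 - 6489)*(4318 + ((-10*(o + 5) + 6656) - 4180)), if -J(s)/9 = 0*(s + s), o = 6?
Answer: 2506500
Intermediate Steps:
J(s) = 0 (J(s) = -0*(s + s) = -0*2*s = -9*0 = 0)
J(-160) - (6114 - 6489)*(4318 + ((-10*(o + 5) + 6656) - 4180)) = 0 - (6114 - 6489)*(4318 + ((-10*(6 + 5) + 6656) - 4180)) = 0 - (-375)*(4318 + ((-10*11 + 6656) - 4180)) = 0 - (-375)*(4318 + ((-110 + 6656) - 4180)) = 0 - (-375)*(4318 + (6546 - 4180)) = 0 - (-375)*(4318 + 2366) = 0 - (-375)*6684 = 0 - 1*(-2506500) = 0 + 2506500 = 2506500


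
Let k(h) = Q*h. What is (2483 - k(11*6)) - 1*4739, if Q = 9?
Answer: -2850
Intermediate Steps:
k(h) = 9*h
(2483 - k(11*6)) - 1*4739 = (2483 - 9*11*6) - 1*4739 = (2483 - 9*66) - 4739 = (2483 - 1*594) - 4739 = (2483 - 594) - 4739 = 1889 - 4739 = -2850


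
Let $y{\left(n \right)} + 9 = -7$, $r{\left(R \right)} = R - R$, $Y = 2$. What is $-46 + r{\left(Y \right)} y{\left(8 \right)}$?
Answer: $-46$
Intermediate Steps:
$r{\left(R \right)} = 0$
$y{\left(n \right)} = -16$ ($y{\left(n \right)} = -9 - 7 = -16$)
$-46 + r{\left(Y \right)} y{\left(8 \right)} = -46 + 0 \left(-16\right) = -46 + 0 = -46$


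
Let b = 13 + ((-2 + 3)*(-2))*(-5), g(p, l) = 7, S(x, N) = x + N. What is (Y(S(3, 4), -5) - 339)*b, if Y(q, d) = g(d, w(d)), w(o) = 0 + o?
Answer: -7636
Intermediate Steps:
w(o) = o
S(x, N) = N + x
Y(q, d) = 7
b = 23 (b = 13 + (1*(-2))*(-5) = 13 - 2*(-5) = 13 + 10 = 23)
(Y(S(3, 4), -5) - 339)*b = (7 - 339)*23 = -332*23 = -7636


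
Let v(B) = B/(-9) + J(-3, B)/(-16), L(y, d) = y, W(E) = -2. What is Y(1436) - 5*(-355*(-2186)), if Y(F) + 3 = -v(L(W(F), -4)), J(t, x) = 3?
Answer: -558742037/144 ≈ -3.8802e+6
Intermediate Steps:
v(B) = -3/16 - B/9 (v(B) = B/(-9) + 3/(-16) = B*(-1/9) + 3*(-1/16) = -B/9 - 3/16 = -3/16 - B/9)
Y(F) = -437/144 (Y(F) = -3 - (-3/16 - 1/9*(-2)) = -3 - (-3/16 + 2/9) = -3 - 1*5/144 = -3 - 5/144 = -437/144)
Y(1436) - 5*(-355*(-2186)) = -437/144 - 5*(-355*(-2186)) = -437/144 - 5*776030 = -437/144 - 1*3880150 = -437/144 - 3880150 = -558742037/144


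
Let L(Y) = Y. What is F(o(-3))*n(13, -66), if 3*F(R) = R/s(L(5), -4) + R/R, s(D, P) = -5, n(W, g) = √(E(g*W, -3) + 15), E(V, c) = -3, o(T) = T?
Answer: 16*√3/15 ≈ 1.8475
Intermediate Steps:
n(W, g) = 2*√3 (n(W, g) = √(-3 + 15) = √12 = 2*√3)
F(R) = ⅓ - R/15 (F(R) = (R/(-5) + R/R)/3 = (R*(-⅕) + 1)/3 = (-R/5 + 1)/3 = (1 - R/5)/3 = ⅓ - R/15)
F(o(-3))*n(13, -66) = (⅓ - 1/15*(-3))*(2*√3) = (⅓ + ⅕)*(2*√3) = 8*(2*√3)/15 = 16*√3/15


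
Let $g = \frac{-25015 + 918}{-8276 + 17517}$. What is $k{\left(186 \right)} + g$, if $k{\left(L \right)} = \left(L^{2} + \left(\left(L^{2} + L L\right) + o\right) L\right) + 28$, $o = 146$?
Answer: $\frac{119499893475}{9241} \approx 1.2931 \cdot 10^{7}$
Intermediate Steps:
$g = - \frac{24097}{9241} \approx -2.6076$
$k{\left(L \right)} = 28 + L^{2} + L \left(146 + 2 L^{2}\right)$ ($k{\left(L \right)} = \left(L^{2} + \left(\left(L^{2} + L L\right) + 146\right) L\right) + 28 = \left(L^{2} + \left(\left(L^{2} + L^{2}\right) + 146\right) L\right) + 28 = \left(L^{2} + \left(2 L^{2} + 146\right) L\right) + 28 = \left(L^{2} + \left(146 + 2 L^{2}\right) L\right) + 28 = \left(L^{2} + L \left(146 + 2 L^{2}\right)\right) + 28 = 28 + L^{2} + L \left(146 + 2 L^{2}\right)$)
$k{\left(186 \right)} + g = \left(28 + 186^{2} + 2 \cdot 186^{3} + 146 \cdot 186\right) - \frac{24097}{9241} = \left(28 + 34596 + 2 \cdot 6434856 + 27156\right) - \frac{24097}{9241} = \left(28 + 34596 + 12869712 + 27156\right) - \frac{24097}{9241} = 12931492 - \frac{24097}{9241} = \frac{119499893475}{9241}$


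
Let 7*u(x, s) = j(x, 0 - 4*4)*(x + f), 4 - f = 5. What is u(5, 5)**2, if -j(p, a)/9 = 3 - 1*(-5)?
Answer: 82944/49 ≈ 1692.7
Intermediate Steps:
f = -1 (f = 4 - 1*5 = 4 - 5 = -1)
j(p, a) = -72 (j(p, a) = -9*(3 - 1*(-5)) = -9*(3 + 5) = -9*8 = -72)
u(x, s) = 72/7 - 72*x/7 (u(x, s) = (-72*(x - 1))/7 = (-72*(-1 + x))/7 = (72 - 72*x)/7 = 72/7 - 72*x/7)
u(5, 5)**2 = (72/7 - 72/7*5)**2 = (72/7 - 360/7)**2 = (-288/7)**2 = 82944/49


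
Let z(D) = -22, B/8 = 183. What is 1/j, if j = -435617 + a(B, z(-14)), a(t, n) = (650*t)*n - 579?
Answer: -1/21371396 ≈ -4.6792e-8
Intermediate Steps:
B = 1464 (B = 8*183 = 1464)
a(t, n) = -579 + 650*n*t (a(t, n) = 650*n*t - 579 = -579 + 650*n*t)
j = -21371396 (j = -435617 + (-579 + 650*(-22)*1464) = -435617 + (-579 - 20935200) = -435617 - 20935779 = -21371396)
1/j = 1/(-21371396) = -1/21371396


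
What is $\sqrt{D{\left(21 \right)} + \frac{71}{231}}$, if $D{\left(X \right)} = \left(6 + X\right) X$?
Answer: $\frac{2 \sqrt{7568022}}{231} \approx 23.818$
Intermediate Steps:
$D{\left(X \right)} = X \left(6 + X\right)$
$\sqrt{D{\left(21 \right)} + \frac{71}{231}} = \sqrt{21 \left(6 + 21\right) + \frac{71}{231}} = \sqrt{21 \cdot 27 + 71 \cdot \frac{1}{231}} = \sqrt{567 + \frac{71}{231}} = \sqrt{\frac{131048}{231}} = \frac{2 \sqrt{7568022}}{231}$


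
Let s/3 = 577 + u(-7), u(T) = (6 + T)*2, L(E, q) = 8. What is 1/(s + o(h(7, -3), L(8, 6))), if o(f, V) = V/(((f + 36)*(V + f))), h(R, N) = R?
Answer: 645/1112633 ≈ 0.00057971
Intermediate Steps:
u(T) = 12 + 2*T
o(f, V) = V/((36 + f)*(V + f)) (o(f, V) = V/(((36 + f)*(V + f))) = V*(1/((36 + f)*(V + f))) = V/((36 + f)*(V + f)))
s = 1725 (s = 3*(577 + (12 + 2*(-7))) = 3*(577 + (12 - 14)) = 3*(577 - 2) = 3*575 = 1725)
1/(s + o(h(7, -3), L(8, 6))) = 1/(1725 + 8/(7**2 + 36*8 + 36*7 + 8*7)) = 1/(1725 + 8/(49 + 288 + 252 + 56)) = 1/(1725 + 8/645) = 1/(1112633/645) = 645/1112633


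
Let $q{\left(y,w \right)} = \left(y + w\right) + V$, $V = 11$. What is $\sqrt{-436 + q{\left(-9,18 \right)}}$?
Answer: $4 i \sqrt{26} \approx 20.396 i$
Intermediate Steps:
$q{\left(y,w \right)} = 11 + w + y$ ($q{\left(y,w \right)} = \left(y + w\right) + 11 = \left(w + y\right) + 11 = 11 + w + y$)
$\sqrt{-436 + q{\left(-9,18 \right)}} = \sqrt{-436 + \left(11 + 18 - 9\right)} = \sqrt{-436 + 20} = \sqrt{-416} = 4 i \sqrt{26}$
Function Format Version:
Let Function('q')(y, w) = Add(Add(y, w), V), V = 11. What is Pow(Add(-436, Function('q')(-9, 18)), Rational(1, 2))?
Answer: Mul(4, I, Pow(26, Rational(1, 2))) ≈ Mul(20.396, I)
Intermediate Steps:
Function('q')(y, w) = Add(11, w, y) (Function('q')(y, w) = Add(Add(y, w), 11) = Add(Add(w, y), 11) = Add(11, w, y))
Pow(Add(-436, Function('q')(-9, 18)), Rational(1, 2)) = Pow(Add(-436, Add(11, 18, -9)), Rational(1, 2)) = Pow(Add(-436, 20), Rational(1, 2)) = Pow(-416, Rational(1, 2)) = Mul(4, I, Pow(26, Rational(1, 2)))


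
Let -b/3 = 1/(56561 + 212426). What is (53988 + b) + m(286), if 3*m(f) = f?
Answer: 43643140741/806961 ≈ 54083.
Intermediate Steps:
m(f) = f/3
b = -3/268987 (b = -3/(56561 + 212426) = -3/268987 ≈ -1.1153e-5)
(53988 + b) + m(286) = (53988 - 3/268987) + (⅓)*286 = 14522070153/268987 + 286/3 = 43643140741/806961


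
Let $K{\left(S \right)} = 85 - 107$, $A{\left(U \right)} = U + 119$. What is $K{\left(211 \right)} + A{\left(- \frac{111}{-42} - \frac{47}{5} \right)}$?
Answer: $\frac{6317}{70} \approx 90.243$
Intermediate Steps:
$A{\left(U \right)} = 119 + U$
$K{\left(S \right)} = -22$
$K{\left(211 \right)} + A{\left(- \frac{111}{-42} - \frac{47}{5} \right)} = -22 + \left(119 - \left(- \frac{37}{14} + \frac{47}{5}\right)\right) = -22 + \left(119 - \frac{473}{70}\right) = -22 + \frac{7857}{70} = \frac{6317}{70}$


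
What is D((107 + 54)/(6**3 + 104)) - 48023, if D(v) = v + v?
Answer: -7683519/160 ≈ -48022.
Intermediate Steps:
D(v) = 2*v
D((107 + 54)/(6**3 + 104)) - 48023 = 2*((107 + 54)/(6**3 + 104)) - 48023 = 2*(161/(216 + 104)) - 48023 = 2*(161/320) - 48023 = 161/160 - 48023 = -7683519/160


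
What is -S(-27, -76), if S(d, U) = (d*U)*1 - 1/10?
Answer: -20519/10 ≈ -2051.9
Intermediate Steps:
S(d, U) = -⅒ + U*d (S(d, U) = (U*d)*1 - 1*⅒ = U*d - ⅒ = -⅒ + U*d)
-S(-27, -76) = -(-⅒ - 76*(-27)) = -(-⅒ + 2052) = -1*20519/10 = -20519/10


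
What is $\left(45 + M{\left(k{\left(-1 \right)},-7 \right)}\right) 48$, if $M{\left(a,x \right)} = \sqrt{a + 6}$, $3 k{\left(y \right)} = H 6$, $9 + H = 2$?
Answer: $2160 + 96 i \sqrt{2} \approx 2160.0 + 135.76 i$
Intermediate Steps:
$H = -7$ ($H = -9 + 2 = -7$)
$k{\left(y \right)} = -14$ ($k{\left(y \right)} = \frac{\left(-7\right) 6}{3} = \frac{1}{3} \left(-42\right) = -14$)
$M{\left(a,x \right)} = \sqrt{6 + a}$
$\left(45 + M{\left(k{\left(-1 \right)},-7 \right)}\right) 48 = \left(45 + \sqrt{6 - 14}\right) 48 = \left(45 + \sqrt{-8}\right) 48 = \left(45 + 2 i \sqrt{2}\right) 48 = 2160 + 96 i \sqrt{2}$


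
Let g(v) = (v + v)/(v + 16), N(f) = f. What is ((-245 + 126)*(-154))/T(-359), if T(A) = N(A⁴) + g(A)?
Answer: 6285818/5697337071941 ≈ 1.1033e-6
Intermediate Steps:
g(v) = 2*v/(16 + v) (g(v) = (2*v)/(16 + v) = 2*v/(16 + v))
T(A) = A⁴ + 2*A/(16 + A)
((-245 + 126)*(-154))/T(-359) = ((-245 + 126)*(-154))/((-359*(2 + (-359)³*(16 - 359))/(16 - 359))) = (-119*(-154))/((-359*(2 - 46268279*(-343))/(-343))) = 18326/((-359*(-1/343)*(2 + 15870019697))) = 18326/((-359*(-1/343)*15870019699)) = 18326/(5697337071941/343) = 18326*(343/5697337071941) = 6285818/5697337071941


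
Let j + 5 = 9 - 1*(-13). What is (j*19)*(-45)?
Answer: -14535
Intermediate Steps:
j = 17 (j = -5 + (9 - 1*(-13)) = -5 + (9 + 13) = -5 + 22 = 17)
(j*19)*(-45) = (17*19)*(-45) = 323*(-45) = -14535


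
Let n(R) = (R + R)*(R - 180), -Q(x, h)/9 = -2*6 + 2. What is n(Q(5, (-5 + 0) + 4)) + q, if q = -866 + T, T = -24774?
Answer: -41840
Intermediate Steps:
Q(x, h) = 90 (Q(x, h) = -9*(-2*6 + 2) = -9*(-12 + 2) = -9*(-10) = 90)
q = -25640 (q = -866 - 24774 = -25640)
n(R) = 2*R*(-180 + R) (n(R) = (2*R)*(-180 + R) = 2*R*(-180 + R))
n(Q(5, (-5 + 0) + 4)) + q = 2*90*(-180 + 90) - 25640 = 2*90*(-90) - 25640 = -16200 - 25640 = -41840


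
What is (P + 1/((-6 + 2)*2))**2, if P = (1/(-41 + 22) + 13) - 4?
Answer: 1798281/23104 ≈ 77.834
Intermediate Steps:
P = 170/19 (P = (1/(-19) + 13) - 4 = (-1/19 + 13) - 4 = 246/19 - 4 = 170/19 ≈ 8.9474)
(P + 1/((-6 + 2)*2))**2 = (170/19 + 1/((-6 + 2)*2))**2 = (170/19 + 1/(-4*2))**2 = (170/19 + 1/(-8))**2 = (170/19 - 1/8)**2 = (1341/152)**2 = 1798281/23104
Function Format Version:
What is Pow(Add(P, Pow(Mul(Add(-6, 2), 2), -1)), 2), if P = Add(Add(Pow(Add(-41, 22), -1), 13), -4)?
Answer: Rational(1798281, 23104) ≈ 77.834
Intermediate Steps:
P = Rational(170, 19) (P = Add(Add(Pow(-19, -1), 13), -4) = Add(Add(Rational(-1, 19), 13), -4) = Add(Rational(246, 19), -4) = Rational(170, 19) ≈ 8.9474)
Pow(Add(P, Pow(Mul(Add(-6, 2), 2), -1)), 2) = Pow(Add(Rational(170, 19), Pow(Mul(Add(-6, 2), 2), -1)), 2) = Pow(Add(Rational(170, 19), Pow(Mul(-4, 2), -1)), 2) = Pow(Add(Rational(170, 19), Pow(-8, -1)), 2) = Pow(Add(Rational(170, 19), Rational(-1, 8)), 2) = Pow(Rational(1341, 152), 2) = Rational(1798281, 23104)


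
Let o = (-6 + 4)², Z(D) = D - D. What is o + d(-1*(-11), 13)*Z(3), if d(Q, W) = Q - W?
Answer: 4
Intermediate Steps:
Z(D) = 0
o = 4 (o = (-2)² = 4)
o + d(-1*(-11), 13)*Z(3) = 4 + (-1*(-11) - 1*13)*0 = 4 + (11 - 13)*0 = 4 - 2*0 = 4 + 0 = 4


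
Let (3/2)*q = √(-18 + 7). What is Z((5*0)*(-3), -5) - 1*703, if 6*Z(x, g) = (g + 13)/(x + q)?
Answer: -703 - 2*I*√11/11 ≈ -703.0 - 0.60302*I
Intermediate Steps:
q = 2*I*√11/3 (q = 2*√(-18 + 7)/3 = 2*√(-11)/3 = 2*(I*√11)/3 = 2*I*√11/3 ≈ 2.2111*I)
Z(x, g) = (13 + g)/(6*(x + 2*I*√11/3)) (Z(x, g) = ((g + 13)/(x + 2*I*√11/3))/6 = ((13 + g)/(x + 2*I*√11/3))/6 = (13 + g)/(6*(x + 2*I*√11/3)))
Z((5*0)*(-3), -5) - 1*703 = (13 - 5)/(2*(3*((5*0)*(-3)) + 2*I*√11)) - 1*703 = (½)*8/(3*(0*(-3)) + 2*I*√11) - 703 = (½)*8/(3*0 + 2*I*√11) - 703 = (½)*8/(0 + 2*I*√11) - 703 = (½)*8/(2*I*√11) - 703 = (½)*(-I*√11/22)*8 - 703 = -2*I*√11/11 - 703 = -703 - 2*I*√11/11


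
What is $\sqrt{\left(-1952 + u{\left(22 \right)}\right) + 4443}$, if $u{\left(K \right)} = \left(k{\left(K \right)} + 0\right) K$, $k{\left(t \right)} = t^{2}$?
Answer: $\sqrt{13139} \approx 114.63$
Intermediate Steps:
$u{\left(K \right)} = K^{3}$ ($u{\left(K \right)} = \left(K^{2} + 0\right) K = K^{2} K = K^{3}$)
$\sqrt{\left(-1952 + u{\left(22 \right)}\right) + 4443} = \sqrt{\left(-1952 + 22^{3}\right) + 4443} = \sqrt{\left(-1952 + 10648\right) + 4443} = \sqrt{8696 + 4443} = \sqrt{13139}$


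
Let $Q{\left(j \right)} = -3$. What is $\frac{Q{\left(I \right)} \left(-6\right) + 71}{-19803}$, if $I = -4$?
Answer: $- \frac{89}{19803} \approx -0.0044943$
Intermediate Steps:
$\frac{Q{\left(I \right)} \left(-6\right) + 71}{-19803} = \frac{\left(-3\right) \left(-6\right) + 71}{-19803} = \left(18 + 71\right) \left(- \frac{1}{19803}\right) = 89 \left(- \frac{1}{19803}\right) = - \frac{89}{19803}$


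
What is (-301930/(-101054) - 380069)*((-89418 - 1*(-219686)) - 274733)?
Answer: 2774247409172070/50527 ≈ 5.4906e+10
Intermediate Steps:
(-301930/(-101054) - 380069)*((-89418 - 1*(-219686)) - 274733) = (-301930*(-1/101054) - 380069)*((-89418 + 219686) - 274733) = (150965/50527 - 380069)*(130268 - 274733) = -19203595398/50527*(-144465) = 2774247409172070/50527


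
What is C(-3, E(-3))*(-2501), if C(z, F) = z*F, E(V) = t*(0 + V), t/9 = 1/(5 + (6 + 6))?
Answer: -202581/17 ≈ -11917.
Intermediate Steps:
t = 9/17 (t = 9/(5 + (6 + 6)) = 9/(5 + 12) = 9/17 ≈ 0.52941)
E(V) = 9*V/17 (E(V) = 9*(0 + V)/17 = 9*V/17)
C(z, F) = F*z
C(-3, E(-3))*(-2501) = (((9/17)*(-3))*(-3))*(-2501) = -27/17*(-3)*(-2501) = (81/17)*(-2501) = -202581/17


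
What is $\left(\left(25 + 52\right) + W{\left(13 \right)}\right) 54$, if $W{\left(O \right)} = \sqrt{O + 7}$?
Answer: $4158 + 108 \sqrt{5} \approx 4399.5$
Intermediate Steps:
$W{\left(O \right)} = \sqrt{7 + O}$
$\left(\left(25 + 52\right) + W{\left(13 \right)}\right) 54 = \left(\left(25 + 52\right) + \sqrt{7 + 13}\right) 54 = \left(77 + \sqrt{20}\right) 54 = \left(77 + 2 \sqrt{5}\right) 54 = 4158 + 108 \sqrt{5}$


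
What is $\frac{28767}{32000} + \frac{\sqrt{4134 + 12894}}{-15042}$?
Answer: $\frac{28767}{32000} - \frac{\sqrt{473}}{2507} \approx 0.89029$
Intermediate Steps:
$\frac{28767}{32000} + \frac{\sqrt{4134 + 12894}}{-15042} = 28767 \cdot \frac{1}{32000} + \sqrt{17028} \left(- \frac{1}{15042}\right) = \frac{28767}{32000} + 6 \sqrt{473} \left(- \frac{1}{15042}\right) = \frac{28767}{32000} - \frac{\sqrt{473}}{2507}$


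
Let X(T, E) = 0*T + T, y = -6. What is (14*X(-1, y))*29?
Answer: -406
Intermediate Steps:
X(T, E) = T (X(T, E) = 0 + T = T)
(14*X(-1, y))*29 = (14*(-1))*29 = -14*29 = -406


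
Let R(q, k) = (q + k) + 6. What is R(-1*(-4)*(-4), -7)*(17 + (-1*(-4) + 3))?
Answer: -408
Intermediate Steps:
R(q, k) = 6 + k + q (R(q, k) = (k + q) + 6 = 6 + k + q)
R(-1*(-4)*(-4), -7)*(17 + (-1*(-4) + 3)) = (6 - 7 - 1*(-4)*(-4))*(17 + (-1*(-4) + 3)) = (6 - 7 + 4*(-4))*(17 + (4 + 3)) = (6 - 7 - 16)*(17 + 7) = -17*24 = -408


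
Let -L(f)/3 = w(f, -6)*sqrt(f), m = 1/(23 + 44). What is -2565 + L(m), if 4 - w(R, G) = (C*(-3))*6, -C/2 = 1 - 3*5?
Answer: -2565 - 1524*sqrt(67)/67 ≈ -2751.2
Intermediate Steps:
C = 28 (C = -2*(1 - 3*5) = -2*(1 - 15) = -2*(-14) = 28)
w(R, G) = 508 (w(R, G) = 4 - 28*(-3)*6 = 4 - (-84)*6 = 4 - 1*(-504) = 4 + 504 = 508)
m = 1/67 ≈ 0.014925
L(f) = -1524*sqrt(f)
-2565 + L(m) = -2565 - 1524*sqrt(67)/67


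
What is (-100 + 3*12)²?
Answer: 4096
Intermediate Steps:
(-100 + 3*12)² = (-100 + 36)² = (-64)² = 4096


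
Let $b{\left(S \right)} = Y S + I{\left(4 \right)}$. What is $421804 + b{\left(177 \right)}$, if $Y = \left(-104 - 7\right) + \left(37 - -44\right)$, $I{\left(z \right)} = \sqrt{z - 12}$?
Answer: $416494 + 2 i \sqrt{2} \approx 4.1649 \cdot 10^{5} + 2.8284 i$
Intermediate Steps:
$I{\left(z \right)} = \sqrt{-12 + z}$
$Y = -30$ ($Y = \left(-104 + \left(0 - 7\right)\right) + \left(37 + 44\right) = \left(-104 - 7\right) + 81 = -111 + 81 = -30$)
$b{\left(S \right)} = - 30 S + 2 i \sqrt{2}$ ($b{\left(S \right)} = - 30 S + \sqrt{-12 + 4} = - 30 S + \sqrt{-8} = - 30 S + 2 i \sqrt{2}$)
$421804 + b{\left(177 \right)} = 421804 + \left(\left(-30\right) 177 + 2 i \sqrt{2}\right) = 421804 - \left(5310 - 2 i \sqrt{2}\right) = 416494 + 2 i \sqrt{2}$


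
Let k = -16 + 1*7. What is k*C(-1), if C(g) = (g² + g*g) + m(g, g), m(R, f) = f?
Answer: -9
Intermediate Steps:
C(g) = g + 2*g² (C(g) = (g² + g*g) + g = (g² + g²) + g = 2*g² + g = g + 2*g²)
k = -9 (k = -16 + 7 = -9)
k*C(-1) = -(-9)*(1 + 2*(-1)) = -(-9)*(1 - 2) = -(-9)*(-1) = -9*1 = -9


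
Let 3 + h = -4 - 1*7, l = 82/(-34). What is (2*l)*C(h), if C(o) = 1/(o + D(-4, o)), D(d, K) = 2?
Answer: 41/102 ≈ 0.40196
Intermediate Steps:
l = -41/17 (l = 82*(-1/34) = -41/17 ≈ -2.4118)
h = -14 (h = -3 + (-4 - 1*7) = -3 + (-4 - 7) = -3 - 11 = -14)
C(o) = 1/(2 + o) (C(o) = 1/(o + 2) = 1/(2 + o))
(2*l)*C(h) = (2*(-41/17))/(2 - 14) = -82/17/(-12) = -82/17*(-1/12) = 41/102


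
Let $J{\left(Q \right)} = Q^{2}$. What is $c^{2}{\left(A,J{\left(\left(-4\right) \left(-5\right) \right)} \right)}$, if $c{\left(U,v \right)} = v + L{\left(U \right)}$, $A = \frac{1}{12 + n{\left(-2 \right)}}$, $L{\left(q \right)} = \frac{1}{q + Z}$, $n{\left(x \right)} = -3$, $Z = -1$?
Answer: $\frac{10182481}{64} \approx 1.591 \cdot 10^{5}$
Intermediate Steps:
$L{\left(q \right)} = \frac{1}{-1 + q}$ ($L{\left(q \right)} = \frac{1}{q - 1} = \frac{1}{-1 + q}$)
$A = \frac{1}{9}$ ($A = \frac{1}{12 - 3} = \frac{1}{9} \approx 0.11111$)
$c{\left(U,v \right)} = v + \frac{1}{-1 + U}$
$c^{2}{\left(A,J{\left(\left(-4\right) \left(-5\right) \right)} \right)} = \left(\frac{1 + \left(\left(-4\right) \left(-5\right)\right)^{2} \left(-1 + \frac{1}{9}\right)}{-1 + \frac{1}{9}}\right)^{2} = \left(\frac{1 + 20^{2} \left(- \frac{8}{9}\right)}{- \frac{8}{9}}\right)^{2} = \left(- \frac{9 \left(1 + 400 \left(- \frac{8}{9}\right)\right)}{8}\right)^{2} = \left(- \frac{9 \left(1 - \frac{3200}{9}\right)}{8}\right)^{2} = \left(\left(- \frac{9}{8}\right) \left(- \frac{3191}{9}\right)\right)^{2} = \left(\frac{3191}{8}\right)^{2} = \frac{10182481}{64}$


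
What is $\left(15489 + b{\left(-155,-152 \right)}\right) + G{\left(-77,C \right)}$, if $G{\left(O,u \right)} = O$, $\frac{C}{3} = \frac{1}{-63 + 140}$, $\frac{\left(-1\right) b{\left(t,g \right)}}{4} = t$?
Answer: $16032$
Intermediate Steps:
$b{\left(t,g \right)} = - 4 t$
$C = \frac{3}{77}$ ($C = \frac{3}{-63 + 140} = \frac{3}{77} \approx 0.038961$)
$\left(15489 + b{\left(-155,-152 \right)}\right) + G{\left(-77,C \right)} = \left(15489 - -620\right) - 77 = \left(15489 + 620\right) - 77 = 16109 - 77 = 16032$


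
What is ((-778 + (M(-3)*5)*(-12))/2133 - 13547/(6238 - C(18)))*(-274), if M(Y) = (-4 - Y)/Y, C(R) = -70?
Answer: 81549935/118026 ≈ 690.95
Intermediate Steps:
M(Y) = (-4 - Y)/Y
((-778 + (M(-3)*5)*(-12))/2133 - 13547/(6238 - C(18)))*(-274) = ((-778 + (((-4 - 1*(-3))/(-3))*5)*(-12))/2133 - 13547/(6238 - 1*(-70)))*(-274) = ((-778 + (-(-4 + 3)/3*5)*(-12))*(1/2133) - 13547/(6238 + 70))*(-274) = ((-778 + (-⅓*(-1)*5)*(-12))*(1/2133) - 13547/6308)*(-274) = ((-778 + ((⅓)*5)*(-12))*(1/2133) - 13547*1/6308)*(-274) = ((-778 + (5/3)*(-12))*(1/2133) - 713/332)*(-274) = ((-778 - 20)*(1/2133) - 713/332)*(-274) = (-798*1/2133 - 713/332)*(-274) = (-266/711 - 713/332)*(-274) = -595255/236052*(-274) = 81549935/118026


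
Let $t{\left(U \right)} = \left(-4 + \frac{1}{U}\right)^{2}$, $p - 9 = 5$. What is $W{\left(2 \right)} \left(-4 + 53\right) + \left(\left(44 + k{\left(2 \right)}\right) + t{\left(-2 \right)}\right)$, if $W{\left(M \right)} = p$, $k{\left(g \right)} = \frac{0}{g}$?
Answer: $\frac{3001}{4} \approx 750.25$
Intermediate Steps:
$p = 14$ ($p = 9 + 5 = 14$)
$k{\left(g \right)} = 0$
$W{\left(M \right)} = 14$
$W{\left(2 \right)} \left(-4 + 53\right) + \left(\left(44 + k{\left(2 \right)}\right) + t{\left(-2 \right)}\right) = 14 \left(-4 + 53\right) + \left(\left(44 + 0\right) + \frac{\left(-1 + 4 \left(-2\right)\right)^{2}}{4}\right) = 14 \cdot 49 + \left(44 + \frac{\left(-1 - 8\right)^{2}}{4}\right) = 686 + \left(44 + \frac{\left(-9\right)^{2}}{4}\right) = 686 + \left(44 + \frac{1}{4} \cdot 81\right) = 686 + \left(44 + \frac{81}{4}\right) = 686 + \frac{257}{4} = \frac{3001}{4}$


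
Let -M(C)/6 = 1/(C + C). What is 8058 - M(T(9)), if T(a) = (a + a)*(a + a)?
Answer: 870265/108 ≈ 8058.0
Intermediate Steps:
T(a) = 4*a**2 (T(a) = (2*a)*(2*a) = 4*a**2)
M(C) = -3/C (M(C) = -6/(C + C) = -6*1/(2*C) = -3/C)
8058 - M(T(9)) = 8058 - (-3)/(4*9**2) = 8058 - (-3)/(4*81) = 8058 - (-3)/324 = 8058 - 1*(-1/108) = 8058 + 1/108 = 870265/108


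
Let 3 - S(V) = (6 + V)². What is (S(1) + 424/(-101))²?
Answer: 25704900/10201 ≈ 2519.8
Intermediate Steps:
S(V) = 3 - (6 + V)²
(S(1) + 424/(-101))² = ((3 - (6 + 1)²) + 424/(-101))² = ((3 - 1*7²) + 424*(-1/101))² = ((3 - 1*49) - 424/101)² = ((3 - 49) - 424/101)² = (-46 - 424/101)² = (-5070/101)² = 25704900/10201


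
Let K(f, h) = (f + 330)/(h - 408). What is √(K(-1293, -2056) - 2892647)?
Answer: I*√1097632111730/616 ≈ 1700.8*I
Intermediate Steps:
K(f, h) = (330 + f)/(-408 + h)
√(K(-1293, -2056) - 2892647) = √((330 - 1293)/(-408 - 2056) - 2892647) = √(-963/(-2464) - 2892647) = √(-1/2464*(-963) - 2892647) = √(963/2464 - 2892647) = √(-7127481245/2464) = I*√1097632111730/616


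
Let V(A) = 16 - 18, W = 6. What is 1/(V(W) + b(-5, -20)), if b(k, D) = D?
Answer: -1/22 ≈ -0.045455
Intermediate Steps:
V(A) = -2
1/(V(W) + b(-5, -20)) = 1/(-2 - 20) = 1/(-22) = -1/22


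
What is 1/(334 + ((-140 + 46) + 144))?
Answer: 1/384 ≈ 0.0026042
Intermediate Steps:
1/(334 + ((-140 + 46) + 144)) = 1/(334 + (-94 + 144)) = 1/(334 + 50) = 1/384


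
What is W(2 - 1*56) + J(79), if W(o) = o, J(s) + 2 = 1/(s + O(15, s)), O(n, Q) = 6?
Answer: -4759/85 ≈ -55.988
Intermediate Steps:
J(s) = -2 + 1/(6 + s) (J(s) = -2 + 1/(s + 6) = -2 + 1/(6 + s))
W(2 - 1*56) + J(79) = (2 - 1*56) + (-11 - 2*79)/(6 + 79) = (2 - 56) + (-11 - 158)/85 = -54 + (1/85)*(-169) = -54 - 169/85 = -4759/85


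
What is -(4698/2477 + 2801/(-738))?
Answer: 3470953/1828026 ≈ 1.8987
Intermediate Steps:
-(4698/2477 + 2801/(-738)) = -(4698*(1/2477) + 2801*(-1/738)) = -(4698/2477 - 2801/738) = -1*(-3470953/1828026) = 3470953/1828026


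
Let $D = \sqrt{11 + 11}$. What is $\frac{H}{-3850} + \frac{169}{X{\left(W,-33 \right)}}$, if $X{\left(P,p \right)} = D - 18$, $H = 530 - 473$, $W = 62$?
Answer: $- \frac{5864457}{581350} - \frac{169 \sqrt{22}}{302} \approx -12.712$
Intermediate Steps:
$H = 57$
$D = \sqrt{22} \approx 4.6904$
$X{\left(P,p \right)} = -18 + \sqrt{22}$ ($X{\left(P,p \right)} = \sqrt{22} - 18 = -18 + \sqrt{22}$)
$\frac{H}{-3850} + \frac{169}{X{\left(W,-33 \right)}} = \frac{57}{-3850} + \frac{169}{-18 + \sqrt{22}} = 57 \left(- \frac{1}{3850}\right) + \frac{169}{-18 + \sqrt{22}} = - \frac{57}{3850} + \frac{169}{-18 + \sqrt{22}}$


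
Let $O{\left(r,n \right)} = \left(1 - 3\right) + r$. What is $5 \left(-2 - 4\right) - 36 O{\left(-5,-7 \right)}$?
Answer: $222$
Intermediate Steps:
$O{\left(r,n \right)} = -2 + r$
$5 \left(-2 - 4\right) - 36 O{\left(-5,-7 \right)} = 5 \left(-2 - 4\right) - 36 \left(-2 - 5\right) = 5 \left(-6\right) - -252 = -30 + 252 = 222$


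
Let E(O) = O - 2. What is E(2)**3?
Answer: 0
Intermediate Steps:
E(O) = -2 + O
E(2)**3 = (-2 + 2)**3 = 0**3 = 0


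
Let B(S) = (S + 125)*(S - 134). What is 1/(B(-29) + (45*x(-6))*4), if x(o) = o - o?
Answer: -1/15648 ≈ -6.3906e-5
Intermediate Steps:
x(o) = 0
B(S) = (-134 + S)*(125 + S) (B(S) = (125 + S)*(-134 + S) = (-134 + S)*(125 + S))
1/(B(-29) + (45*x(-6))*4) = 1/((-16750 + (-29)² - 9*(-29)) + (45*0)*4) = 1/((-16750 + 841 + 261) + 0*4) = 1/(-15648 + 0) = 1/(-15648) = -1/15648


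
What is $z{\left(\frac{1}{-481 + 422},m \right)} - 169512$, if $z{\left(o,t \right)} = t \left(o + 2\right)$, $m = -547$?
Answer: $- \frac{10065207}{59} \approx -1.706 \cdot 10^{5}$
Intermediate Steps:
$z{\left(o,t \right)} = t \left(2 + o\right)$
$z{\left(\frac{1}{-481 + 422},m \right)} - 169512 = - 547 \left(2 + \frac{1}{-481 + 422}\right) - 169512 = - 547 \left(2 + \frac{1}{-59}\right) - 169512 = - 547 \left(2 - \frac{1}{59}\right) - 169512 = \left(-547\right) \frac{117}{59} - 169512 = - \frac{63999}{59} - 169512 = - \frac{10065207}{59}$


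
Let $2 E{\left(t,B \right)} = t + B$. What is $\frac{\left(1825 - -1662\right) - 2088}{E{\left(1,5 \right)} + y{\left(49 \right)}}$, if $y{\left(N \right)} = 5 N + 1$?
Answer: $\frac{1399}{249} \approx 5.6185$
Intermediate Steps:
$E{\left(t,B \right)} = \frac{B}{2} + \frac{t}{2}$ ($E{\left(t,B \right)} = \frac{t + B}{2} = \frac{B + t}{2} = \frac{B}{2} + \frac{t}{2}$)
$y{\left(N \right)} = 1 + 5 N$
$\frac{\left(1825 - -1662\right) - 2088}{E{\left(1,5 \right)} + y{\left(49 \right)}} = \frac{\left(1825 - -1662\right) - 2088}{\left(\frac{1}{2} \cdot 5 + \frac{1}{2} \cdot 1\right) + \left(1 + 5 \cdot 49\right)} = \frac{\left(1825 + 1662\right) - 2088}{\left(\frac{5}{2} + \frac{1}{2}\right) + \left(1 + 245\right)} = \frac{3487 - 2088}{3 + 246} = \frac{1399}{249}$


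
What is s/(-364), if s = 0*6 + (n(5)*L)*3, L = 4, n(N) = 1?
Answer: -3/91 ≈ -0.032967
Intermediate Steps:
s = 12 (s = 0*6 + (1*4)*3 = 0 + 4*3 = 0 + 12 = 12)
s/(-364) = 12/(-364) = 12*(-1/364) = -3/91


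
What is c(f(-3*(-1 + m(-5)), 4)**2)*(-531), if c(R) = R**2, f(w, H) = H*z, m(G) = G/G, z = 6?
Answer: -176173056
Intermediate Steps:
m(G) = 1
f(w, H) = 6*H (f(w, H) = H*6 = 6*H)
c(f(-3*(-1 + m(-5)), 4)**2)*(-531) = ((6*4)**2)**2*(-531) = (24**2)**2*(-531) = 576**2*(-531) = 331776*(-531) = -176173056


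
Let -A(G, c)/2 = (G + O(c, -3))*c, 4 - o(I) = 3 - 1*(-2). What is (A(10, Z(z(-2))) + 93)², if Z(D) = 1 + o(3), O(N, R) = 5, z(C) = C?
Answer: 8649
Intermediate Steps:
o(I) = -1 (o(I) = 4 - (3 - 1*(-2)) = 4 - (3 + 2) = 4 - 1*5 = 4 - 5 = -1)
Z(D) = 0 (Z(D) = 1 - 1 = 0)
A(G, c) = -2*c*(5 + G) (A(G, c) = -2*(G + 5)*c = -2*(5 + G)*c = -2*c*(5 + G))
(A(10, Z(z(-2))) + 93)² = (-2*0*(5 + 10) + 93)² = (-2*0*15 + 93)² = (0 + 93)² = 93² = 8649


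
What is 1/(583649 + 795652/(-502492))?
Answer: 125623/73319539414 ≈ 1.7134e-6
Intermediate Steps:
1/(583649 + 795652/(-502492)) = 1/(583649 + 795652*(-1/502492)) = 1/(583649 - 198913/125623) = 1/(73319539414/125623) = 125623/73319539414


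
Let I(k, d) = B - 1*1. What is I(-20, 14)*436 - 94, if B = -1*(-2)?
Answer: 342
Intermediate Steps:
B = 2
I(k, d) = 1 (I(k, d) = 2 - 1*1 = 2 - 1 = 1)
I(-20, 14)*436 - 94 = 1*436 - 94 = 436 - 94 = 342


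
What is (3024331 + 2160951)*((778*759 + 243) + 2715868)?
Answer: 17145720869866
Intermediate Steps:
(3024331 + 2160951)*((778*759 + 243) + 2715868) = 5185282*((590502 + 243) + 2715868) = 5185282*(590745 + 2715868) = 5185282*3306613 = 17145720869866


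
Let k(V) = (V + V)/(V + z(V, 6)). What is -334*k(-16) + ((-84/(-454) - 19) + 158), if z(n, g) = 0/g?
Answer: -120041/227 ≈ -528.81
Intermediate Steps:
z(n, g) = 0
k(V) = 2 (k(V) = (V + V)/(V + 0) = (2*V)/V = 2)
-334*k(-16) + ((-84/(-454) - 19) + 158) = -334*2 + ((-84/(-454) - 19) + 158) = -668 + ((-84*(-1/454) - 19) + 158) = -668 + ((42/227 - 19) + 158) = -668 + (-4271/227 + 158) = -668 + 31595/227 = -120041/227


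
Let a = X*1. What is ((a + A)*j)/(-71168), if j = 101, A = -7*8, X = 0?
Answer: 707/8896 ≈ 0.079474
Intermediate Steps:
A = -56
a = 0 (a = 0*1 = 0)
((a + A)*j)/(-71168) = ((0 - 56)*101)/(-71168) = -56*101*(-1/71168) = -5656*(-1/71168) = 707/8896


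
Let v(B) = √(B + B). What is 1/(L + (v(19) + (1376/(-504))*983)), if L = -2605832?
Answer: -5176599498/13503241301357621 - 3969*√38/27006482602715242 ≈ -3.8336e-7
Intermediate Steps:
v(B) = √2*√B (v(B) = √(2*B) = √2*√B)
1/(L + (v(19) + (1376/(-504))*983)) = 1/(-2605832 + (√2*√19 + (1376/(-504))*983)) = 1/(-2605832 + (√38 + (1376*(-1/504))*983)) = 1/(-2605832 + (√38 - 172/63*983)) = 1/(-2605832 + (√38 - 169076/63)) = 1/(-2605832 + (-169076/63 + √38)) = 1/(-164336492/63 + √38)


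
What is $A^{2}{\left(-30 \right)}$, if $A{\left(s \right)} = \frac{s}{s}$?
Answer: $1$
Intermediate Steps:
$A{\left(s \right)} = 1$
$A^{2}{\left(-30 \right)} = 1^{2} = 1$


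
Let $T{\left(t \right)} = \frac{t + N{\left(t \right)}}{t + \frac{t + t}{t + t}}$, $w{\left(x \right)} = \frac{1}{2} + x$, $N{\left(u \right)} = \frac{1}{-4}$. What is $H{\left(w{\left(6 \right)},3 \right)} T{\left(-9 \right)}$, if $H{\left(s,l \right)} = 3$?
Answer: $\frac{111}{32} \approx 3.4688$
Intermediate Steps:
$N{\left(u \right)} = - \frac{1}{4}$
$w{\left(x \right)} = \frac{1}{2} + x$
$T{\left(t \right)} = \frac{- \frac{1}{4} + t}{1 + t}$ ($T{\left(t \right)} = \frac{t - \frac{1}{4}}{t + \frac{t + t}{t + t}} = \frac{- \frac{1}{4} + t}{t + \frac{2 t}{2 t}} = \frac{- \frac{1}{4} + t}{t + 2 t \frac{1}{2 t}} = \frac{- \frac{1}{4} + t}{t + 1} = \frac{- \frac{1}{4} + t}{1 + t}$)
$H{\left(w{\left(6 \right)},3 \right)} T{\left(-9 \right)} = 3 \frac{- \frac{1}{4} - 9}{1 - 9} = 3 \frac{1}{-8} \left(- \frac{37}{4}\right) = 3 \left(\left(- \frac{1}{8}\right) \left(- \frac{37}{4}\right)\right) = 3 \cdot \frac{37}{32} = \frac{111}{32}$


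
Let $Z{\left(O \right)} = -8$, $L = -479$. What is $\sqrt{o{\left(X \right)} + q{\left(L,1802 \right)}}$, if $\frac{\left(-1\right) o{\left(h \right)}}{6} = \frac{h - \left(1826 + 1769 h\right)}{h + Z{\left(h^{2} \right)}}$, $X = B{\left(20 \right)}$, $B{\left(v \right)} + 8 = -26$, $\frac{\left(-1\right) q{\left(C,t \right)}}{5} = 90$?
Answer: $\frac{4 \sqrt{24122}}{7} \approx 88.75$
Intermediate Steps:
$q{\left(C,t \right)} = -450$ ($q{\left(C,t \right)} = \left(-5\right) 90 = -450$)
$B{\left(v \right)} = -34$ ($B{\left(v \right)} = -8 - 26 = -34$)
$X = -34$
$o{\left(h \right)} = - \frac{6 \left(-1826 - 1768 h\right)}{-8 + h}$ ($o{\left(h \right)} = - 6 \frac{h - \left(1826 + 1769 h\right)}{h - 8} = - 6 \frac{h - \left(1826 + 1769 h\right)}{-8 + h} = - 6 \frac{-1826 - 1768 h}{-8 + h} = - \frac{6 \left(-1826 - 1768 h\right)}{-8 + h}$)
$\sqrt{o{\left(X \right)} + q{\left(L,1802 \right)}} = \sqrt{\frac{12 \left(913 + 884 \left(-34\right)\right)}{-8 - 34} - 450} = \sqrt{\frac{12 \left(913 - 30056\right)}{-42} - 450} = \sqrt{12 \left(- \frac{1}{42}\right) \left(-29143\right) - 450} = \sqrt{\frac{58286}{7} - 450} = \sqrt{\frac{55136}{7}} = \frac{4 \sqrt{24122}}{7}$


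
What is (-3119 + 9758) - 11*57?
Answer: 6012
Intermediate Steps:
(-3119 + 9758) - 11*57 = 6639 - 627 = 6012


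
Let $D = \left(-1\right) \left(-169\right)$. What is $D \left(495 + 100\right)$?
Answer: $100555$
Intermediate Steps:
$D = 169$
$D \left(495 + 100\right) = 169 \left(495 + 100\right) = 169 \cdot 595 = 100555$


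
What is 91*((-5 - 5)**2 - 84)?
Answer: 1456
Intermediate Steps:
91*((-5 - 5)**2 - 84) = 91*((-10)**2 - 84) = 91*(100 - 84) = 91*16 = 1456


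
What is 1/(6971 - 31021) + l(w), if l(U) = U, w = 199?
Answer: 4785949/24050 ≈ 199.00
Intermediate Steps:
1/(6971 - 31021) + l(w) = 1/(6971 - 31021) + 199 = 1/(-24050) + 199 = -1/24050 + 199 = 4785949/24050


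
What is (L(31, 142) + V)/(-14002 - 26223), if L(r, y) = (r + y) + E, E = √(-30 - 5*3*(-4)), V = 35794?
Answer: -35967/40225 - √30/40225 ≈ -0.89428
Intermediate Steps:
E = √30 (E = √(-30 - 15*(-4)) = √(-30 + 60) = √30 ≈ 5.4772)
L(r, y) = r + y + √30 (L(r, y) = (r + y) + √30 = r + y + √30)
(L(31, 142) + V)/(-14002 - 26223) = ((31 + 142 + √30) + 35794)/(-14002 - 26223) = ((173 + √30) + 35794)/(-40225) = (35967 + √30)*(-1/40225) = -35967/40225 - √30/40225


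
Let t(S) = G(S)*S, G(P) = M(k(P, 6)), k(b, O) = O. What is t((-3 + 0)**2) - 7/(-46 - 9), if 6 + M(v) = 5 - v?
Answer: -3458/55 ≈ -62.873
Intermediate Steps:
M(v) = -1 - v (M(v) = -6 + (5 - v) = -1 - v)
G(P) = -7 (G(P) = -1 - 1*6 = -1 - 6 = -7)
t(S) = -7*S
t((-3 + 0)**2) - 7/(-46 - 9) = -7*(-3 + 0)**2 - 7/(-46 - 9) = -7*(-3)**2 - 7/(-55) = -7*9 - 1/55*(-7) = -63 + 7/55 = -3458/55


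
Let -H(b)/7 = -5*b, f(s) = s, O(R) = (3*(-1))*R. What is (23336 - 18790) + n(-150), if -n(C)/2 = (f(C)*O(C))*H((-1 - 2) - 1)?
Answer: -18895454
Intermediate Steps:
O(R) = -3*R
H(b) = 35*b (H(b) = -(-35)*b = 35*b)
n(C) = -840*C² (n(C) = -2*C*(-3*C)*35*((-1 - 2) - 1) = -2*(-3*C²)*35*(-3 - 1) = -2*(-3*C²)*35*(-4) = -2*(-3*C²)*(-140) = -840*C²)
(23336 - 18790) + n(-150) = (23336 - 18790) - 840*(-150)² = 4546 - 840*22500 = 4546 - 18900000 = -18895454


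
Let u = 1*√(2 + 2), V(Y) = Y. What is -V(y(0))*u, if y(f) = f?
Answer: 0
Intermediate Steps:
u = 2 (u = 1*√4 = 1*2 = 2)
-V(y(0))*u = -0*2 = -1*0 = 0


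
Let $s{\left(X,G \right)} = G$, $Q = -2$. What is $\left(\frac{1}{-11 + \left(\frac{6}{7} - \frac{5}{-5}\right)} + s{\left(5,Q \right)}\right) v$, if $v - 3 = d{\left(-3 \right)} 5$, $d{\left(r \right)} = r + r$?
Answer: $\frac{3645}{64} \approx 56.953$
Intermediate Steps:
$d{\left(r \right)} = 2 r$
$v = -27$ ($v = 3 + 2 \left(-3\right) 5 = 3 - 30 = -27$)
$\left(\frac{1}{-11 + \left(\frac{6}{7} - \frac{5}{-5}\right)} + s{\left(5,Q \right)}\right) v = \left(\frac{1}{-11 + \left(\frac{6}{7} - \frac{5}{-5}\right)} - 2\right) \left(-27\right) = \left(\frac{1}{-11 + \left(6 \cdot \frac{1}{7} - -1\right)} - 2\right) \left(-27\right) = \left(\frac{1}{-11 + \left(\frac{6}{7} + 1\right)} - 2\right) \left(-27\right) = \left(\frac{1}{-11 + \frac{13}{7}} - 2\right) \left(-27\right) = \left(\frac{1}{- \frac{64}{7}} - 2\right) \left(-27\right) = \left(- \frac{7}{64} - 2\right) \left(-27\right) = \left(- \frac{135}{64}\right) \left(-27\right) = \frac{3645}{64}$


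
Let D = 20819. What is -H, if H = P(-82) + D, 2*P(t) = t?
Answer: -20778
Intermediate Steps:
P(t) = t/2
H = 20778 (H = (½)*(-82) + 20819 = -41 + 20819 = 20778)
-H = -1*20778 = -20778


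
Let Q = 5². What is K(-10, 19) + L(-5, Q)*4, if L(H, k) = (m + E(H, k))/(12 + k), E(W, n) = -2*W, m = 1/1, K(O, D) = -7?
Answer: -215/37 ≈ -5.8108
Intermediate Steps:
Q = 25
m = 1
L(H, k) = (1 - 2*H)/(12 + k)
K(-10, 19) + L(-5, Q)*4 = -7 + ((1 - 2*(-5))/(12 + 25))*4 = -7 + ((1 + 10)/37)*4 = -7 + ((1/37)*11)*4 = -7 + (11/37)*4 = -7 + 44/37 = -215/37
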